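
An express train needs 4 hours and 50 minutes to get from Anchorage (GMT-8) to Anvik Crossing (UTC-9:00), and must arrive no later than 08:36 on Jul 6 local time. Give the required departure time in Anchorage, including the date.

04:46 on Jul 6

Target arrival in UTC: 08:36 + 9:00 = 17:36 on Jul 6.
Subtract 4 hours and 50 minutes → departure 12:46 UTC on Jul 6.
Anchorage is UTC−8:00: 12:46 − 8:00 = 04:46 on Jul 6.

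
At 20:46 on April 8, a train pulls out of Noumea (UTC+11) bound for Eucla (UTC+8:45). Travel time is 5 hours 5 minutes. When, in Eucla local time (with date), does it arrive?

23:36 on April 8

Convert departure to UTC: 20:46 − 11:00 = 09:46 UTC on Apr 8.
Add 5 hours 5 minutes travel time → 14:51 UTC.
Eucla is UTC+8:45, so local arrival = 14:51 + 8:45 = 23:36 on Apr 8.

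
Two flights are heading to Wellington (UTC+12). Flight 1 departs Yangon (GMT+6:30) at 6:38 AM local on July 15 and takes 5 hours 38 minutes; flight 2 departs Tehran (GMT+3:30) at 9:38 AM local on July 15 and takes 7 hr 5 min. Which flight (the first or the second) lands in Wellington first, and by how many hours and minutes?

the first, by 7 hours 27 minutes

Flight 1 in UTC: 6:38 AM − 6:30 = 12:08 AM on Jul 15.
+5 hours and 38 minutes → arrive 5:46 AM UTC on Jul 15.
Flight 2 in UTC: 9:38 AM − 3:30 = 6:08 AM on Jul 15.
+7 hours 5 minutes → arrive 1:13 PM UTC on Jul 15.
Flight 1 lands earlier by 7 hours 27 minutes.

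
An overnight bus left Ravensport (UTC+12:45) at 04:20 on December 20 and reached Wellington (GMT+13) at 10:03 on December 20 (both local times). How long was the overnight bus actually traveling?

Departure in UTC: 04:20 − 12:45 = 15:35 on Dec 19.
Arrival in UTC: 10:03 − 13:00 = 21:03 on Dec 19.
Elapsed = 21:03 − 15:35 = 5 hours 28 minutes.

5 hours 28 minutes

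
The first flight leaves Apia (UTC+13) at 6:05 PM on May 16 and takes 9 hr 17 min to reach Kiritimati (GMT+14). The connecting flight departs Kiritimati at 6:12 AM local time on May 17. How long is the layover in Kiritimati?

Convert departure to UTC: 6:05 PM − 13:00 = 5:05 AM UTC on May 16.
Add 9 hours 17 minutes flight time → 2:22 PM UTC.
Kiritimati is UTC+14:00, so local arrival = 2:22 PM + 14:00 = 4:22 AM on May 17.
Layover = 6:12 AM − 4:22 AM = 1 hour 50 minutes.

1 hour 50 minutes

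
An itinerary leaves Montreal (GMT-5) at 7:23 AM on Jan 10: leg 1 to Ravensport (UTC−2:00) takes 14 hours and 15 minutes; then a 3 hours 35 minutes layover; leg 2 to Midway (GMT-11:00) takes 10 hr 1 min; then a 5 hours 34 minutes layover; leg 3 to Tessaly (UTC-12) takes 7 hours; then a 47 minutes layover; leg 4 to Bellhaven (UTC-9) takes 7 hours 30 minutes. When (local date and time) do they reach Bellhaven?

Convert departure to UTC: 7:23 AM + 5:00 = 12:23 PM UTC on Jan 10.
Add 14 hours and 15 minutes leg 1 → 2:38 AM UTC (Jan 11).
Add 3 hours 35 minutes layover in Ravensport → 6:13 AM UTC.
Add 10 hours 1 minute leg 2 → 4:14 PM UTC.
Add 5 hours and 34 minutes layover in Midway → 9:48 PM UTC.
Add 7 hours leg 3 → 4:48 AM UTC (Jan 12).
Add 47 minutes layover in Tessaly → 5:35 AM UTC.
Add 7 hours 30 minutes leg 4 → 1:05 PM UTC.
Bellhaven is UTC−9:00, so local arrival = 1:05 PM − 9:00 = 4:05 AM on Jan 12.

4:05 AM on Jan 12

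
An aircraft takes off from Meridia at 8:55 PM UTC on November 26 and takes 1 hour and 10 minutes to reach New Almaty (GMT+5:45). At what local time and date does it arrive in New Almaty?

3:50 AM on November 27

Departure is given in UTC: 8:55 PM on Nov 26.
Add 1 hour and 10 minutes → 10:05 PM UTC.
New Almaty is UTC+5:45: 10:05 PM + 5:45 = 3:50 AM on Nov 27.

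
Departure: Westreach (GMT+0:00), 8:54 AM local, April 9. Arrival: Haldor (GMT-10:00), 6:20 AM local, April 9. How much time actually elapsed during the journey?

7 hours 26 minutes

Haldor is 10:00 behind Westreach.
Clock-face elapsed time (ignoring zones) is −2 hours 34 minutes.
Actual elapsed = −2 hours 34 minutes + 10:00 = 7 hours 26 minutes.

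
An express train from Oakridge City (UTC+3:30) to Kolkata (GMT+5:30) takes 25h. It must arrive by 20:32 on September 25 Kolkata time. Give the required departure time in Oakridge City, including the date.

Target arrival in UTC: 20:32 − 5:30 = 15:02 on Sep 25.
Subtract 25 hours → departure 14:02 UTC on Sep 24.
Oakridge City is UTC+3:30: 14:02 + 3:30 = 17:32 on Sep 24.

17:32 on September 24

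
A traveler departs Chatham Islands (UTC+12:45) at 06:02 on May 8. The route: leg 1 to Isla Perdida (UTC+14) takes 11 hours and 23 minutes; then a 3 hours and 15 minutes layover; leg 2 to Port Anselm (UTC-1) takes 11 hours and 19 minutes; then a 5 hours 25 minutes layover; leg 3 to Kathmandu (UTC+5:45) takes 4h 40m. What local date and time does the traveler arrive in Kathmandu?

11:04 on May 9

Convert departure to UTC: 06:02 − 12:45 = 17:17 UTC on May 7.
Add 11 hours and 23 minutes leg 1 → 04:40 UTC (May 8).
Add 3 hours 15 minutes layover in Isla Perdida → 07:55 UTC.
Add 11 hours and 19 minutes leg 2 → 19:14 UTC.
Add 5 hours and 25 minutes layover in Port Anselm → 00:39 UTC (May 9).
Add 4 hours and 40 minutes leg 3 → 05:19 UTC.
Kathmandu is UTC+5:45, so local arrival = 05:19 + 5:45 = 11:04 on May 9.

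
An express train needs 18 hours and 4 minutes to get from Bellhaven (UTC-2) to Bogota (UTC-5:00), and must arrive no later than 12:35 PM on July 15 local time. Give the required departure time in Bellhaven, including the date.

Target arrival in UTC: 12:35 PM + 5:00 = 5:35 PM on Jul 15.
Subtract 18 hours and 4 minutes → departure 11:31 PM UTC on Jul 14.
Bellhaven is UTC−2:00: 11:31 PM − 2:00 = 9:31 PM on Jul 14.

9:31 PM on July 14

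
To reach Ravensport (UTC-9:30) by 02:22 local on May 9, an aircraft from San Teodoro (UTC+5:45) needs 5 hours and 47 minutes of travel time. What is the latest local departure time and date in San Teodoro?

Target arrival in UTC: 02:22 + 9:30 = 11:52 on May 9.
Subtract 5 hours 47 minutes → departure 06:05 UTC on May 9.
San Teodoro is UTC+5:45: 06:05 + 5:45 = 11:50 on May 9.

11:50 on May 9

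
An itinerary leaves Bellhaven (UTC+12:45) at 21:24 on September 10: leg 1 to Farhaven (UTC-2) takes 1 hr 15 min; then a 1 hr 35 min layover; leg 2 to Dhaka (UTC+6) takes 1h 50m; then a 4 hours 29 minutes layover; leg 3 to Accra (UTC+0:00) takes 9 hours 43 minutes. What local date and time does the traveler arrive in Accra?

03:31 on September 11

Convert departure to UTC: 21:24 − 12:45 = 08:39 UTC on Sep 10.
Add 1 hour 15 minutes leg 1 → 09:54 UTC.
Add 1 hour 35 minutes layover in Farhaven → 11:29 UTC.
Add 1 hour 50 minutes leg 2 → 13:19 UTC.
Add 4 hours and 29 minutes layover in Dhaka → 17:48 UTC.
Add 9 hours and 43 minutes leg 3 → 03:31 UTC (Sep 11).
Accra is UTC+0, so local arrival is the same: 03:31 on Sep 11.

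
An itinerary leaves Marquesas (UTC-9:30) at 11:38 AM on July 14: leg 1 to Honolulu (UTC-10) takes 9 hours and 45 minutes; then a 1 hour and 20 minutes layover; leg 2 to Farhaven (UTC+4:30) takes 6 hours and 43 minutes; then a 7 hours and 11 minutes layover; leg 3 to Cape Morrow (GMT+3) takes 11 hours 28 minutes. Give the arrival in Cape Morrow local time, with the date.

Convert departure to UTC: 11:38 AM + 9:30 = 9:08 PM UTC on Jul 14.
Add 9 hours and 45 minutes leg 1 → 6:53 AM UTC (Jul 15).
Add 1 hour 20 minutes layover in Honolulu → 8:13 AM UTC.
Add 6 hours and 43 minutes leg 2 → 2:56 PM UTC.
Add 7 hours 11 minutes layover in Farhaven → 10:07 PM UTC.
Add 11 hours 28 minutes leg 3 → 9:35 AM UTC (Jul 16).
Cape Morrow is UTC+3:00, so local arrival = 9:35 AM + 3:00 = 12:35 PM on Jul 16.

12:35 PM on July 16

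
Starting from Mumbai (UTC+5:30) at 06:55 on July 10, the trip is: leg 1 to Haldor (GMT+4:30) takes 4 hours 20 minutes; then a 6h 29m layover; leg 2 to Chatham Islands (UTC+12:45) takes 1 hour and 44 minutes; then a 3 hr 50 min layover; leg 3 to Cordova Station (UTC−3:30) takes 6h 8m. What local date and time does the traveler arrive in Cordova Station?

20:26 on July 10

Convert departure to UTC: 06:55 − 5:30 = 01:25 UTC on Jul 10.
Add 4 hours 20 minutes leg 1 → 05:45 UTC.
Add 6 hours and 29 minutes layover in Haldor → 12:14 UTC.
Add 1 hour and 44 minutes leg 2 → 13:58 UTC.
Add 3 hours 50 minutes layover in Chatham Islands → 17:48 UTC.
Add 6 hours 8 minutes leg 3 → 23:56 UTC.
Cordova Station is UTC−3:30, so local arrival = 23:56 − 3:30 = 20:26 on Jul 10.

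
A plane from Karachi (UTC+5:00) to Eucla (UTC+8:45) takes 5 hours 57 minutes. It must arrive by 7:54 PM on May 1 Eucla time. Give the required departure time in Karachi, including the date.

Target arrival in UTC: 7:54 PM − 8:45 = 11:09 AM on May 1.
Subtract 5 hours and 57 minutes → departure 5:12 AM UTC on May 1.
Karachi is UTC+5:00: 5:12 AM + 5:00 = 10:12 AM on May 1.

10:12 AM on May 1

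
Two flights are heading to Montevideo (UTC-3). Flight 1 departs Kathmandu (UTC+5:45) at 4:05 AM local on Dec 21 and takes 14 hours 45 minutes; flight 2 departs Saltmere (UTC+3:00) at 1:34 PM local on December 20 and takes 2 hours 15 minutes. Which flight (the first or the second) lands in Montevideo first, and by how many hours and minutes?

Flight 1 in UTC: 4:05 AM − 5:45 = 10:20 PM on Dec 20.
+14 hours and 45 minutes → arrive 1:05 PM UTC on Dec 21.
Flight 2 in UTC: 1:34 PM − 3:00 = 10:34 AM on Dec 20.
+2 hours and 15 minutes → arrive 12:49 PM UTC on Dec 20.
Flight 2 lands earlier by 24 hours 16 minutes.

the second, by 24 hours 16 minutes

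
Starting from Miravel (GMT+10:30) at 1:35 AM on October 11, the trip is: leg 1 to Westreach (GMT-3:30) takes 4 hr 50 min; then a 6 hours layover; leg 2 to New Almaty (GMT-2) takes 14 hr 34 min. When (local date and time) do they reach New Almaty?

2:29 PM on Oct 11

Convert departure to UTC: 1:35 AM − 10:30 = 3:05 PM UTC on Oct 10.
Add 4 hours and 50 minutes leg 1 → 7:55 PM UTC.
Add 6 hours layover in Westreach → 1:55 AM UTC (Oct 11).
Add 14 hours 34 minutes leg 2 → 4:29 PM UTC.
New Almaty is UTC−2:00, so local arrival = 4:29 PM − 2:00 = 2:29 PM on Oct 11.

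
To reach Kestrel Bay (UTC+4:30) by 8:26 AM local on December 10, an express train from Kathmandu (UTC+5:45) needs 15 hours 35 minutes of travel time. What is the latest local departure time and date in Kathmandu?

Target arrival in UTC: 8:26 AM − 4:30 = 3:56 AM on Dec 10.
Subtract 15 hours and 35 minutes → departure 12:21 PM UTC on Dec 9.
Kathmandu is UTC+5:45: 12:21 PM + 5:45 = 6:06 PM on Dec 9.

6:06 PM on December 9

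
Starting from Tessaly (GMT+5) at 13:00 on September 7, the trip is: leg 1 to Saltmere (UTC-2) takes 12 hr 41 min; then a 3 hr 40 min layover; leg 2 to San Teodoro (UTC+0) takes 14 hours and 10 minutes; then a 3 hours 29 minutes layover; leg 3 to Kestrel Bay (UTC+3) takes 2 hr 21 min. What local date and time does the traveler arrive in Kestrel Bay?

Convert departure to UTC: 13:00 − 5:00 = 08:00 UTC on Sep 7.
Add 12 hours and 41 minutes leg 1 → 20:41 UTC.
Add 3 hours 40 minutes layover in Saltmere → 00:21 UTC (Sep 8).
Add 14 hours 10 minutes leg 2 → 14:31 UTC.
Add 3 hours 29 minutes layover in San Teodoro → 18:00 UTC.
Add 2 hours 21 minutes leg 3 → 20:21 UTC.
Kestrel Bay is UTC+3:00, so local arrival = 20:21 + 3:00 = 23:21 on Sep 8.

23:21 on September 8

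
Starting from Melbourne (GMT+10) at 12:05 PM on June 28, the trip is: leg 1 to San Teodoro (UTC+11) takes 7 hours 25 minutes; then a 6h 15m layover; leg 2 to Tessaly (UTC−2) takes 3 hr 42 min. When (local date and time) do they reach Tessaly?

Convert departure to UTC: 12:05 PM − 10:00 = 2:05 AM UTC on Jun 28.
Add 7 hours 25 minutes leg 1 → 9:30 AM UTC.
Add 6 hours 15 minutes layover in San Teodoro → 3:45 PM UTC.
Add 3 hours and 42 minutes leg 2 → 7:27 PM UTC.
Tessaly is UTC−2:00, so local arrival = 7:27 PM − 2:00 = 5:27 PM on Jun 28.

5:27 PM on Jun 28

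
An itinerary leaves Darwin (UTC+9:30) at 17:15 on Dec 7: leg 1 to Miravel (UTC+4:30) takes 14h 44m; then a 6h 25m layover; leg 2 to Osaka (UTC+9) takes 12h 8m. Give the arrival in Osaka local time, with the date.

02:02 on December 9

Convert departure to UTC: 17:15 − 9:30 = 07:45 UTC on Dec 7.
Add 14 hours 44 minutes leg 1 → 22:29 UTC.
Add 6 hours and 25 minutes layover in Miravel → 04:54 UTC (Dec 8).
Add 12 hours 8 minutes leg 2 → 17:02 UTC.
Osaka is UTC+9:00, so local arrival = 17:02 + 9:00 = 02:02 on Dec 9.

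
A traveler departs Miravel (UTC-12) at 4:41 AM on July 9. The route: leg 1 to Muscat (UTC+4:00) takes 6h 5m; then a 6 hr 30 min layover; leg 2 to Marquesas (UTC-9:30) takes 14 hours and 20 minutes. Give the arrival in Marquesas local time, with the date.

10:06 AM on July 10

Convert departure to UTC: 4:41 AM + 12:00 = 4:41 PM UTC on Jul 9.
Add 6 hours and 5 minutes leg 1 → 10:46 PM UTC.
Add 6 hours and 30 minutes layover in Muscat → 5:16 AM UTC (Jul 10).
Add 14 hours 20 minutes leg 2 → 7:36 PM UTC.
Marquesas is UTC−9:30, so local arrival = 7:36 PM − 9:30 = 10:06 AM on Jul 10.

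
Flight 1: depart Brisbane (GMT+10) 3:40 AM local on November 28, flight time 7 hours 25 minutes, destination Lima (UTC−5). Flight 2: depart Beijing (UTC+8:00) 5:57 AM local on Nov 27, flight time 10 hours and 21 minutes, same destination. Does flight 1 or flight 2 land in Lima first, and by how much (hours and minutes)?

Flight 1 in UTC: 3:40 AM − 10:00 = 5:40 PM on Nov 27.
+7 hours and 25 minutes → arrive 1:05 AM UTC on Nov 28.
Flight 2 in UTC: 5:57 AM − 8:00 = 9:57 PM on Nov 26.
+10 hours 21 minutes → arrive 8:18 AM UTC on Nov 27.
Flight 2 lands earlier by 16 hours 47 minutes.

the second, by 16 hours 47 minutes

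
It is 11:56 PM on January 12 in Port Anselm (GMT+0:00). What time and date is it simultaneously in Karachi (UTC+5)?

Port Anselm is UTC+0 so that is 11:56 PM UTC.
Karachi is UTC+5:00: 11:56 PM + 5:00 = 4:56 AM on Jan 13.

4:56 AM on Jan 13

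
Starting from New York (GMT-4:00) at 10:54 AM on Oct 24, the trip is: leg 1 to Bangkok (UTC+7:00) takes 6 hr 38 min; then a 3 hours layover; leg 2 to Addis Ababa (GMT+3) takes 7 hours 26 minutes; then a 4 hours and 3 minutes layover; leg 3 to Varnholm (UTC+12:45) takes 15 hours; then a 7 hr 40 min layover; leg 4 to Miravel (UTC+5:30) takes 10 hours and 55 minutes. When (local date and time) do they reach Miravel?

3:06 AM on October 27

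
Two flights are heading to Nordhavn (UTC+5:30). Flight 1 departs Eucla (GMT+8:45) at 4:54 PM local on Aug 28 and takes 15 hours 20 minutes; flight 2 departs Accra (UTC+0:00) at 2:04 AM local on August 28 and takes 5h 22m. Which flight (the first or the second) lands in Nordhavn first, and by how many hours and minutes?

the second, by 16 hours 3 minutes

Flight 1 in UTC: 4:54 PM − 8:45 = 8:09 AM on Aug 28.
+15 hours and 20 minutes → arrive 11:29 PM UTC on Aug 28.
Flight 2 departs at 2:04 AM UTC (Aug 28).
+5 hours 22 minutes → arrive 7:26 AM UTC on Aug 28.
Flight 2 lands earlier by 16 hours 3 minutes.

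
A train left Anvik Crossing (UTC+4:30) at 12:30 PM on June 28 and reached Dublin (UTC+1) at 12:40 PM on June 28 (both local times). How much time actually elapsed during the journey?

Dublin is 3:30 behind Anvik Crossing.
Clock-face elapsed time (ignoring zones) is 10 minutes.
Actual elapsed = 10 minutes + 3:30 = 3 hours 40 minutes.

3 hours 40 minutes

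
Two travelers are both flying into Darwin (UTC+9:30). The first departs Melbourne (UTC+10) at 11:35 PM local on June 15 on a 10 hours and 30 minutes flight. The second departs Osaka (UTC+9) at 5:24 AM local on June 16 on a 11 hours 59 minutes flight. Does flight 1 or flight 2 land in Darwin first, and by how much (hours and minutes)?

Flight 1 in UTC: 11:35 PM − 10:00 = 1:35 PM on Jun 15.
+10 hours 30 minutes → arrive 12:05 AM UTC on Jun 16.
Flight 2 in UTC: 5:24 AM − 9:00 = 8:24 PM on Jun 15.
+11 hours 59 minutes → arrive 8:23 AM UTC on Jun 16.
Flight 1 lands earlier by 8 hours 18 minutes.

the first, by 8 hours 18 minutes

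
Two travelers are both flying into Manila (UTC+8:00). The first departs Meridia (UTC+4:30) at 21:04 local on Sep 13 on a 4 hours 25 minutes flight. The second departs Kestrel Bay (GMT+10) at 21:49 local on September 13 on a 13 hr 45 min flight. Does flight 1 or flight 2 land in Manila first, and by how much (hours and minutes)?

the first, by 4 hours 35 minutes

Flight 1 in UTC: 21:04 − 4:30 = 16:34 on Sep 13.
+4 hours 25 minutes → arrive 20:59 UTC on Sep 13.
Flight 2 in UTC: 21:49 − 10:00 = 11:49 on Sep 13.
+13 hours 45 minutes → arrive 01:34 UTC on Sep 14.
Flight 1 lands earlier by 4 hours 35 minutes.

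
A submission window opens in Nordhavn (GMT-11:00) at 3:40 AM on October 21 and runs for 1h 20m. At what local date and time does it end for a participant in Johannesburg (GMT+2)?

Convert start to UTC: 3:40 AM + 11:00 = 2:40 PM UTC on Oct 21.
Add 1 hour 20 minutes duration → 4:00 PM UTC.
Johannesburg is UTC+2:00, so local end time = 4:00 PM + 2:00 = 6:00 PM on Oct 21.

6:00 PM on October 21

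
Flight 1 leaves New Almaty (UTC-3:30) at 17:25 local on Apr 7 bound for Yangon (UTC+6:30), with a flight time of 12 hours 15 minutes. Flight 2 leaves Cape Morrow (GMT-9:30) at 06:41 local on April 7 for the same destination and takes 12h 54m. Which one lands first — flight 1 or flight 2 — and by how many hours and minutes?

Flight 1 in UTC: 17:25 + 3:30 = 20:55 on Apr 7.
+12 hours 15 minutes → arrive 09:10 UTC on Apr 8.
Flight 2 in UTC: 06:41 + 9:30 = 16:11 on Apr 7.
+12 hours and 54 minutes → arrive 05:05 UTC on Apr 8.
Flight 2 lands earlier by 4 hours 5 minutes.

the second, by 4 hours 5 minutes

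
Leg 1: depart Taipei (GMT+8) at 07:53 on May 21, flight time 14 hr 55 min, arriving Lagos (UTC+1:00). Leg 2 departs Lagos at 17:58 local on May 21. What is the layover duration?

Convert departure to UTC: 07:53 − 8:00 = 23:53 UTC on May 20.
Add 14 hours 55 minutes flight time → 14:48 UTC (May 21).
Lagos is UTC+1:00, so local arrival = 14:48 + 1:00 = 15:48 on May 21.
Layover = 17:58 − 15:48 = 2 hours 10 minutes.

2 hours 10 minutes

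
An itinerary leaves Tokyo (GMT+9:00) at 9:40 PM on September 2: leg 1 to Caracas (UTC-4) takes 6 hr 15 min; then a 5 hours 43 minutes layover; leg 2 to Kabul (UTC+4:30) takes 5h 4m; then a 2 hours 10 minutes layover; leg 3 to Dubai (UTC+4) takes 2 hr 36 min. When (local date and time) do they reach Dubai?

2:28 PM on Sep 3

Convert departure to UTC: 9:40 PM − 9:00 = 12:40 PM UTC on Sep 2.
Add 6 hours and 15 minutes leg 1 → 6:55 PM UTC.
Add 5 hours 43 minutes layover in Caracas → 12:38 AM UTC (Sep 3).
Add 5 hours and 4 minutes leg 2 → 5:42 AM UTC.
Add 2 hours 10 minutes layover in Kabul → 7:52 AM UTC.
Add 2 hours 36 minutes leg 3 → 10:28 AM UTC.
Dubai is UTC+4:00, so local arrival = 10:28 AM + 4:00 = 2:28 PM on Sep 3.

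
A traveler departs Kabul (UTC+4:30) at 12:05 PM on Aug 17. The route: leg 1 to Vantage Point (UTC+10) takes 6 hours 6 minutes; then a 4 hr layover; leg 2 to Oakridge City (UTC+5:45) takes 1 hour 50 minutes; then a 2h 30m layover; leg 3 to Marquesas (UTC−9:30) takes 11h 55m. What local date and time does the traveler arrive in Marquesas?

Convert departure to UTC: 12:05 PM − 4:30 = 7:35 AM UTC on Aug 17.
Add 6 hours and 6 minutes leg 1 → 1:41 PM UTC.
Add 4 hours layover in Vantage Point → 5:41 PM UTC.
Add 1 hour and 50 minutes leg 2 → 7:31 PM UTC.
Add 2 hours 30 minutes layover in Oakridge City → 10:01 PM UTC.
Add 11 hours 55 minutes leg 3 → 9:56 AM UTC (Aug 18).
Marquesas is UTC−9:30, so local arrival = 9:56 AM − 9:30 = 12:26 AM on Aug 18.

12:26 AM on August 18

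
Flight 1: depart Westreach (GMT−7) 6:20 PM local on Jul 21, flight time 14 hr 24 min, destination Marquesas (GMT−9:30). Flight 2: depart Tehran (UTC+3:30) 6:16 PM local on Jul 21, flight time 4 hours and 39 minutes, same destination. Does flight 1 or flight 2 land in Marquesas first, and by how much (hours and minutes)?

the second, by 20 hours 19 minutes

Flight 1 in UTC: 6:20 PM + 7:00 = 1:20 AM on Jul 22.
+14 hours 24 minutes → arrive 3:44 PM UTC on Jul 22.
Flight 2 in UTC: 6:16 PM − 3:30 = 2:46 PM on Jul 21.
+4 hours and 39 minutes → arrive 7:25 PM UTC on Jul 21.
Flight 2 lands earlier by 20 hours 19 minutes.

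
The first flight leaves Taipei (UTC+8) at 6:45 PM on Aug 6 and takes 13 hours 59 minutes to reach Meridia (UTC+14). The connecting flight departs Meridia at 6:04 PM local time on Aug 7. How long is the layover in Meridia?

3 hours 20 minutes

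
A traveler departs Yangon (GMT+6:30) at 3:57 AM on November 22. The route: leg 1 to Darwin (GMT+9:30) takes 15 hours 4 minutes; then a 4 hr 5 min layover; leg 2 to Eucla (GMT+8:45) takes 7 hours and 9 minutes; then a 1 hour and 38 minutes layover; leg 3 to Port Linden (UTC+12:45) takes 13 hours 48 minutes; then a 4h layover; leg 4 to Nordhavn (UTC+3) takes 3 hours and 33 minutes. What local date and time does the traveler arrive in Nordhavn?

Convert departure to UTC: 3:57 AM − 6:30 = 9:27 PM UTC on Nov 21.
Add 15 hours 4 minutes leg 1 → 12:31 PM UTC (Nov 22).
Add 4 hours and 5 minutes layover in Darwin → 4:36 PM UTC.
Add 7 hours and 9 minutes leg 2 → 11:45 PM UTC.
Add 1 hour and 38 minutes layover in Eucla → 1:23 AM UTC (Nov 23).
Add 13 hours 48 minutes leg 3 → 3:11 PM UTC.
Add 4 hours layover in Port Linden → 7:11 PM UTC.
Add 3 hours and 33 minutes leg 4 → 10:44 PM UTC.
Nordhavn is UTC+3:00, so local arrival = 10:44 PM + 3:00 = 1:44 AM on Nov 24.

1:44 AM on November 24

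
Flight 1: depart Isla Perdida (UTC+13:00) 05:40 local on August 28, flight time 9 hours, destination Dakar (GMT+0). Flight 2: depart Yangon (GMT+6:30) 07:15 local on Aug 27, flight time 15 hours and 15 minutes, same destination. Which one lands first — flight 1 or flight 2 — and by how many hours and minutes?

Flight 1 in UTC: 05:40 − 13:00 = 16:40 on Aug 27.
+9 hours → arrive 01:40 UTC on Aug 28.
Flight 2 in UTC: 07:15 − 6:30 = 00:45 on Aug 27.
+15 hours and 15 minutes → arrive 16:00 UTC on Aug 27.
Flight 2 lands earlier by 9 hours 40 minutes.

the second, by 9 hours 40 minutes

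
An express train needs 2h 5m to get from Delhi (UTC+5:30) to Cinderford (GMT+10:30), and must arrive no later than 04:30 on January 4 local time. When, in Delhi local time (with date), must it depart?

Target arrival in UTC: 04:30 − 10:30 = 18:00 on Jan 3.
Subtract 2 hours 5 minutes → departure 15:55 UTC on Jan 3.
Delhi is UTC+5:30: 15:55 + 5:30 = 21:25 on Jan 3.

21:25 on Jan 3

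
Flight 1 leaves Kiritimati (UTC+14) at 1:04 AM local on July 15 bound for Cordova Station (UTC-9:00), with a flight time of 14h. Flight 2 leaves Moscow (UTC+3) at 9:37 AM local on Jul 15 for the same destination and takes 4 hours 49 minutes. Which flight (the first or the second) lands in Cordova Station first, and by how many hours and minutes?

Flight 1 in UTC: 1:04 AM − 14:00 = 11:04 AM on Jul 14.
+14 hours → arrive 1:04 AM UTC on Jul 15.
Flight 2 in UTC: 9:37 AM − 3:00 = 6:37 AM on Jul 15.
+4 hours 49 minutes → arrive 11:26 AM UTC on Jul 15.
Flight 1 lands earlier by 10 hours 22 minutes.

the first, by 10 hours 22 minutes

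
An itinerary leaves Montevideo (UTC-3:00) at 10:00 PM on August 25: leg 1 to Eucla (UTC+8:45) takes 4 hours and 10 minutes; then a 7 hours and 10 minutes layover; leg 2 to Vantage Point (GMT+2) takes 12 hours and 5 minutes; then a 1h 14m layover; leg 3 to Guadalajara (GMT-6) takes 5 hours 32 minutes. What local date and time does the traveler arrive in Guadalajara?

1:11 AM on Aug 27

Convert departure to UTC: 10:00 PM + 3:00 = 1:00 AM UTC on Aug 26.
Add 4 hours and 10 minutes leg 1 → 5:10 AM UTC.
Add 7 hours and 10 minutes layover in Eucla → 12:20 PM UTC.
Add 12 hours 5 minutes leg 2 → 12:25 AM UTC (Aug 27).
Add 1 hour and 14 minutes layover in Vantage Point → 1:39 AM UTC.
Add 5 hours and 32 minutes leg 3 → 7:11 AM UTC.
Guadalajara is UTC−6:00, so local arrival = 7:11 AM − 6:00 = 1:11 AM on Aug 27.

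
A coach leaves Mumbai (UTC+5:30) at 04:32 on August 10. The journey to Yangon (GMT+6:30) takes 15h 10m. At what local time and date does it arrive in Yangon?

Convert departure to UTC: 04:32 − 5:30 = 23:02 UTC on Aug 9.
Add 15 hours and 10 minutes travel time → 14:12 UTC (Aug 10).
Yangon is UTC+6:30, so local arrival = 14:12 + 6:30 = 20:42 on Aug 10.

20:42 on August 10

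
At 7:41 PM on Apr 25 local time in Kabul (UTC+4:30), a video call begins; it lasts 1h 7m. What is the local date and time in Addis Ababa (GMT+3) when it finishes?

7:18 PM on April 25

Addis Ababa is 1:30 behind Kabul.
After 1 hour 7 minutes it is 8:48 PM in Kabul.
Shift by the zone difference: 8:48 PM − 1:30 = 7:18 PM on Apr 25 in Addis Ababa.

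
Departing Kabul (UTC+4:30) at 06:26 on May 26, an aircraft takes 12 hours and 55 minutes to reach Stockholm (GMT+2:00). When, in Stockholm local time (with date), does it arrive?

Convert departure to UTC: 06:26 − 4:30 = 01:56 UTC on May 26.
Add 12 hours and 55 minutes travel time → 14:51 UTC.
Stockholm is UTC+2:00, so local arrival = 14:51 + 2:00 = 16:51 on May 26.

16:51 on May 26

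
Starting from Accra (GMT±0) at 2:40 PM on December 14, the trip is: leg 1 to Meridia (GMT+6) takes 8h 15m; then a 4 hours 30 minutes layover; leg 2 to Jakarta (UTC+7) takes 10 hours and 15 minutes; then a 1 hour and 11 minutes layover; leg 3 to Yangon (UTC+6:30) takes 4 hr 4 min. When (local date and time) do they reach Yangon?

Accra is at UTC+0, so departure is already 2:40 PM UTC on Dec 14.
Add 8 hours 15 minutes leg 1 → 10:55 PM UTC.
Add 4 hours 30 minutes layover in Meridia → 3:25 AM UTC (Dec 15).
Add 10 hours 15 minutes leg 2 → 1:40 PM UTC.
Add 1 hour and 11 minutes layover in Jakarta → 2:51 PM UTC.
Add 4 hours 4 minutes leg 3 → 6:55 PM UTC.
Yangon is UTC+6:30, so local arrival = 6:55 PM + 6:30 = 1:25 AM on Dec 16.

1:25 AM on December 16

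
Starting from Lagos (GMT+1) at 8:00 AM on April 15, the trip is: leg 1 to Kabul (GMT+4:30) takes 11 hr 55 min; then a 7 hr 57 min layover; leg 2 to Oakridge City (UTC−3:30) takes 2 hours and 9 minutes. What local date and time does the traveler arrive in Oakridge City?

Convert departure to UTC: 8:00 AM − 1:00 = 7:00 AM UTC on Apr 15.
Add 11 hours and 55 minutes leg 1 → 6:55 PM UTC.
Add 7 hours and 57 minutes layover in Kabul → 2:52 AM UTC (Apr 16).
Add 2 hours 9 minutes leg 2 → 5:01 AM UTC.
Oakridge City is UTC−3:30, so local arrival = 5:01 AM − 3:30 = 1:31 AM on Apr 16.

1:31 AM on April 16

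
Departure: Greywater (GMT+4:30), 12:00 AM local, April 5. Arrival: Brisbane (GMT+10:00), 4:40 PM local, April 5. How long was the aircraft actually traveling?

11 hours 10 minutes

Departure in UTC: 12:00 AM − 4:30 = 7:30 PM on Apr 4.
Arrival in UTC: 4:40 PM − 10:00 = 6:40 AM on Apr 5.
Elapsed = 6:40 AM − 7:30 PM (+1 day) = 11 hours 10 minutes.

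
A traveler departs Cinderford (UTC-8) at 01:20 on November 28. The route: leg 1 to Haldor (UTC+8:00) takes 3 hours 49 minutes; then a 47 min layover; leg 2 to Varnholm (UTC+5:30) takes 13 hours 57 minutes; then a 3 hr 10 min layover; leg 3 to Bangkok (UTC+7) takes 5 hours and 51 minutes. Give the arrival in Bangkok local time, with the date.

19:54 on Nov 29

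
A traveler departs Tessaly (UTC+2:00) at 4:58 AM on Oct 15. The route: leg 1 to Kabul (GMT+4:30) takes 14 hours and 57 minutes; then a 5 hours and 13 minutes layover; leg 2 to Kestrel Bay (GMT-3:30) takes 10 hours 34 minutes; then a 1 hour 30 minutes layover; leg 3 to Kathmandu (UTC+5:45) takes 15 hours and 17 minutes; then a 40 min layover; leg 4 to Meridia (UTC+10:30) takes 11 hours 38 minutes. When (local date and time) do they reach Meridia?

1:17 AM on Oct 18

Convert departure to UTC: 4:58 AM − 2:00 = 2:58 AM UTC on Oct 15.
Add 14 hours 57 minutes leg 1 → 5:55 PM UTC.
Add 5 hours and 13 minutes layover in Kabul → 11:08 PM UTC.
Add 10 hours 34 minutes leg 2 → 9:42 AM UTC (Oct 16).
Add 1 hour and 30 minutes layover in Kestrel Bay → 11:12 AM UTC.
Add 15 hours and 17 minutes leg 3 → 2:29 AM UTC (Oct 17).
Add 40 minutes layover in Kathmandu → 3:09 AM UTC.
Add 11 hours and 38 minutes leg 4 → 2:47 PM UTC.
Meridia is UTC+10:30, so local arrival = 2:47 PM + 10:30 = 1:17 AM on Oct 18.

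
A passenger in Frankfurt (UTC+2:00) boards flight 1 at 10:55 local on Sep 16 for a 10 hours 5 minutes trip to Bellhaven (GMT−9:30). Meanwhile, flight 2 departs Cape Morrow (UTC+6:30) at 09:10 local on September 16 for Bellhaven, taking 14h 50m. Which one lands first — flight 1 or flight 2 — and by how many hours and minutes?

the second, by 1 hour 30 minutes

Flight 1 in UTC: 10:55 − 2:00 = 08:55 on Sep 16.
+10 hours 5 minutes → arrive 19:00 UTC on Sep 16.
Flight 2 in UTC: 09:10 − 6:30 = 02:40 on Sep 16.
+14 hours 50 minutes → arrive 17:30 UTC on Sep 16.
Flight 2 lands earlier by 1 hour 30 minutes.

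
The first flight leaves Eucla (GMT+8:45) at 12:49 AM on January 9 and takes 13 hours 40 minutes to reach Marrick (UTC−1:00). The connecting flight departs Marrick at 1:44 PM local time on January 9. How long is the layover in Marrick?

Convert departure to UTC: 12:49 AM − 8:45 = 4:04 PM UTC on Jan 8.
Add 13 hours 40 minutes flight time → 5:44 AM UTC (Jan 9).
Marrick is UTC−1:00, so local arrival = 5:44 AM − 1:00 = 4:44 AM on Jan 9.
Layover = 1:44 PM − 4:44 AM = 9 hours.

9 hours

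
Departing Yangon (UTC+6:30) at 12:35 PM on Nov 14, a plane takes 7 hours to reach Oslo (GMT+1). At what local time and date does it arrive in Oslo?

2:05 PM on Nov 14

Oslo is 5:30 behind Yangon.
After 7 hours it is 7:35 PM in Yangon.
Shift by the zone difference: 7:35 PM − 5:30 = 2:05 PM on Nov 14 in Oslo.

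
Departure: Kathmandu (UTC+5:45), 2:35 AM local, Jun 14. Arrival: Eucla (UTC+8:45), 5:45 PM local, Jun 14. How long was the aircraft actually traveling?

Departure in UTC: 2:35 AM − 5:45 = 8:50 PM on Jun 13.
Arrival in UTC: 5:45 PM − 8:45 = 9:00 AM on Jun 14.
Elapsed = 9:00 AM − 8:50 PM (+1 day) = 12 hours 10 minutes.

12 hours 10 minutes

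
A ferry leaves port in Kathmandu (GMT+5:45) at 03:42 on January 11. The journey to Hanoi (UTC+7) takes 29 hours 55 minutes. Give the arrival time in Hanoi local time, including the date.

10:52 on January 12

Convert departure to UTC: 03:42 − 5:45 = 21:57 UTC on Jan 10.
Add 29 hours and 55 minutes travel time → 03:52 UTC (Jan 12).
Hanoi is UTC+7:00, so local arrival = 03:52 + 7:00 = 10:52 on Jan 12.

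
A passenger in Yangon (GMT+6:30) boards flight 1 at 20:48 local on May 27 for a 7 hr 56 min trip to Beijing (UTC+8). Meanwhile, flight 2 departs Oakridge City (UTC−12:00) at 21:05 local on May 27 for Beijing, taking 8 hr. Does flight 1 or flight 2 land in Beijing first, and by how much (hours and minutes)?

Flight 1 in UTC: 20:48 − 6:30 = 14:18 on May 27.
+7 hours 56 minutes → arrive 22:14 UTC on May 27.
Flight 2 in UTC: 21:05 + 12:00 = 09:05 on May 28.
+8 hours → arrive 17:05 UTC on May 28.
Flight 1 lands earlier by 18 hours 51 minutes.

the first, by 18 hours 51 minutes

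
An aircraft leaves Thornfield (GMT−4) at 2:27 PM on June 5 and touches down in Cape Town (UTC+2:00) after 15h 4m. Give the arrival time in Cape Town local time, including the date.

11:31 AM on Jun 6

Convert departure to UTC: 2:27 PM + 4:00 = 6:27 PM UTC on Jun 5.
Add 15 hours 4 minutes travel time → 9:31 AM UTC (Jun 6).
Cape Town is UTC+2:00, so local arrival = 9:31 AM + 2:00 = 11:31 AM on Jun 6.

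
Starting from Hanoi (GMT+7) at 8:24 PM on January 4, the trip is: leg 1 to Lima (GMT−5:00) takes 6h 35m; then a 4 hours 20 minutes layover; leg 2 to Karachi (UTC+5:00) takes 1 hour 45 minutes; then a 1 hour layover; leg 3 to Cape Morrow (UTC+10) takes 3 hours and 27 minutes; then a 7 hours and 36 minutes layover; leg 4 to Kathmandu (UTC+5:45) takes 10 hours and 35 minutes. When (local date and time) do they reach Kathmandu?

Convert departure to UTC: 8:24 PM − 7:00 = 1:24 PM UTC on Jan 4.
Add 6 hours 35 minutes leg 1 → 7:59 PM UTC.
Add 4 hours 20 minutes layover in Lima → 12:19 AM UTC (Jan 5).
Add 1 hour 45 minutes leg 2 → 2:04 AM UTC.
Add 1 hour layover in Karachi → 3:04 AM UTC.
Add 3 hours and 27 minutes leg 3 → 6:31 AM UTC.
Add 7 hours and 36 minutes layover in Cape Morrow → 2:07 PM UTC.
Add 10 hours 35 minutes leg 4 → 12:42 AM UTC (Jan 6).
Kathmandu is UTC+5:45, so local arrival = 12:42 AM + 5:45 = 6:27 AM on Jan 6.

6:27 AM on Jan 6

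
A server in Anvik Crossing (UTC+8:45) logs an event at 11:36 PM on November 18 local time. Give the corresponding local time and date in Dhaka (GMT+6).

8:51 PM on Nov 18

Dhaka is 2:45 behind Anvik Crossing.
Shift by the zone difference: 11:36 PM − 2:45 = 8:51 PM on Nov 18 in Dhaka.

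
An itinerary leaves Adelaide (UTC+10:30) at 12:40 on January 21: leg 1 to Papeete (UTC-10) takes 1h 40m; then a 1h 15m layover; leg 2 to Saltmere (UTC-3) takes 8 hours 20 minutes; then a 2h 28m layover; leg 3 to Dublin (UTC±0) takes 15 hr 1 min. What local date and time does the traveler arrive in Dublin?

06:54 on Jan 22

Convert departure to UTC: 12:40 − 10:30 = 02:10 UTC on Jan 21.
Add 1 hour and 40 minutes leg 1 → 03:50 UTC.
Add 1 hour 15 minutes layover in Papeete → 05:05 UTC.
Add 8 hours and 20 minutes leg 2 → 13:25 UTC.
Add 2 hours and 28 minutes layover in Saltmere → 15:53 UTC.
Add 15 hours 1 minute leg 3 → 06:54 UTC (Jan 22).
Dublin is UTC+0, so local arrival is the same: 06:54 on Jan 22.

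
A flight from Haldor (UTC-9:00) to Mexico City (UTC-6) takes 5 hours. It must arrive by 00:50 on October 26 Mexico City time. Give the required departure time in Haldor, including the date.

16:50 on October 25

Target arrival in UTC: 00:50 + 6:00 = 06:50 on Oct 26.
Subtract 5 hours → departure 01:50 UTC on Oct 26.
Haldor is UTC−9:00: 01:50 − 9:00 = 16:50 on Oct 25.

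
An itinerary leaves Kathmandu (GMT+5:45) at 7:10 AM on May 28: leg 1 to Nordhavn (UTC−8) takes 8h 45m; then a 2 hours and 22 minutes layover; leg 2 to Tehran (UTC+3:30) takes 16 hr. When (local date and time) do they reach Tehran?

8:02 AM on May 29

Convert departure to UTC: 7:10 AM − 5:45 = 1:25 AM UTC on May 28.
Add 8 hours 45 minutes leg 1 → 10:10 AM UTC.
Add 2 hours 22 minutes layover in Nordhavn → 12:32 PM UTC.
Add 16 hours leg 2 → 4:32 AM UTC (May 29).
Tehran is UTC+3:30, so local arrival = 4:32 AM + 3:30 = 8:02 AM on May 29.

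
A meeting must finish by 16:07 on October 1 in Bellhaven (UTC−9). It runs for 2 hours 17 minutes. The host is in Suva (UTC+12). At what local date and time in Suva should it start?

Target end time in UTC: 16:07 + 9:00 = 01:07 on Oct 2.
Subtract 2 hours and 17 minutes → start 22:50 UTC on Oct 1.
Suva is UTC+12:00: 22:50 + 12:00 = 10:50 on Oct 2.

10:50 on October 2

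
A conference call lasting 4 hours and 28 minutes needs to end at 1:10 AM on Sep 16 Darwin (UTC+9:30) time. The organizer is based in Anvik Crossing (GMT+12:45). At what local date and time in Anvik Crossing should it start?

11:57 PM on Sep 15

Target end time in UTC: 1:10 AM − 9:30 = 3:40 PM on Sep 15.
Subtract 4 hours and 28 minutes → start 11:12 AM UTC on Sep 15.
Anvik Crossing is UTC+12:45: 11:12 AM + 12:45 = 11:57 PM on Sep 15.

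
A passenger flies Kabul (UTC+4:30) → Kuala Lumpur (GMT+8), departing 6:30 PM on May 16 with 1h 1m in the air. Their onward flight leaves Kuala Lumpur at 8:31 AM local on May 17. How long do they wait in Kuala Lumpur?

Convert departure to UTC: 6:30 PM − 4:30 = 2:00 PM UTC on May 16.
Add 1 hour 1 minute flight time → 3:01 PM UTC.
Kuala Lumpur is UTC+8:00, so local arrival = 3:01 PM + 8:00 = 11:01 PM on May 16.
Layover = 8:31 AM − 11:01 PM (+1 day) = 9 hours 30 minutes.

9 hours 30 minutes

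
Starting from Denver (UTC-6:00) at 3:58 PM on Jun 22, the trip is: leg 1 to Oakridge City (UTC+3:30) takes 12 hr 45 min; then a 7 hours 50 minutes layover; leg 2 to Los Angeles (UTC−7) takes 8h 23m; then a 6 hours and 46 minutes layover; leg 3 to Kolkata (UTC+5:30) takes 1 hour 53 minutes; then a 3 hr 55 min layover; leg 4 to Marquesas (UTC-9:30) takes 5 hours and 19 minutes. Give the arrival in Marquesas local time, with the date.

Convert departure to UTC: 3:58 PM + 6:00 = 9:58 PM UTC on Jun 22.
Add 12 hours 45 minutes leg 1 → 10:43 AM UTC (Jun 23).
Add 7 hours and 50 minutes layover in Oakridge City → 6:33 PM UTC.
Add 8 hours 23 minutes leg 2 → 2:56 AM UTC (Jun 24).
Add 6 hours and 46 minutes layover in Los Angeles → 9:42 AM UTC.
Add 1 hour and 53 minutes leg 3 → 11:35 AM UTC.
Add 3 hours 55 minutes layover in Kolkata → 3:30 PM UTC.
Add 5 hours and 19 minutes leg 4 → 8:49 PM UTC.
Marquesas is UTC−9:30, so local arrival = 8:49 PM − 9:30 = 11:19 AM on Jun 24.

11:19 AM on Jun 24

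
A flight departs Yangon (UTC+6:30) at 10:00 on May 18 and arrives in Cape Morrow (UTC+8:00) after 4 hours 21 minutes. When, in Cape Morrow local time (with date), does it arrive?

15:51 on May 18

Cape Morrow is 1:30 ahead of Yangon.
After 4 hours 21 minutes it is 14:21 in Yangon.
Shift by the zone difference: 14:21 + 1:30 = 15:51 on May 18 in Cape Morrow.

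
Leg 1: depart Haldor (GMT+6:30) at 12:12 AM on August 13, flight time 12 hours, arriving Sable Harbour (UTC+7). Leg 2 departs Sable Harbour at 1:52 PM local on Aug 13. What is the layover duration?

1 hour 10 minutes

Convert departure to UTC: 12:12 AM − 6:30 = 5:42 PM UTC on Aug 12.
Add 12 hours flight time → 5:42 AM UTC (Aug 13).
Sable Harbour is UTC+7:00, so local arrival = 5:42 AM + 7:00 = 12:42 PM on Aug 13.
Layover = 1:52 PM − 12:42 PM = 1 hour 10 minutes.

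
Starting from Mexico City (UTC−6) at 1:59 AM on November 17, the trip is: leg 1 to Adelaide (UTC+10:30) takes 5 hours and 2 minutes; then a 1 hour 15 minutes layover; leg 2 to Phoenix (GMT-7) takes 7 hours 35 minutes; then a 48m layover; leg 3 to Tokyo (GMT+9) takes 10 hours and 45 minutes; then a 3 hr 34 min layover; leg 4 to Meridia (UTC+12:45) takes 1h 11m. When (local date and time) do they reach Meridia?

2:54 AM on November 19

Convert departure to UTC: 1:59 AM + 6:00 = 7:59 AM UTC on Nov 17.
Add 5 hours and 2 minutes leg 1 → 1:01 PM UTC.
Add 1 hour 15 minutes layover in Adelaide → 2:16 PM UTC.
Add 7 hours 35 minutes leg 2 → 9:51 PM UTC.
Add 48 minutes layover in Phoenix → 10:39 PM UTC.
Add 10 hours 45 minutes leg 3 → 9:24 AM UTC (Nov 18).
Add 3 hours and 34 minutes layover in Tokyo → 12:58 PM UTC.
Add 1 hour and 11 minutes leg 4 → 2:09 PM UTC.
Meridia is UTC+12:45, so local arrival = 2:09 PM + 12:45 = 2:54 AM on Nov 19.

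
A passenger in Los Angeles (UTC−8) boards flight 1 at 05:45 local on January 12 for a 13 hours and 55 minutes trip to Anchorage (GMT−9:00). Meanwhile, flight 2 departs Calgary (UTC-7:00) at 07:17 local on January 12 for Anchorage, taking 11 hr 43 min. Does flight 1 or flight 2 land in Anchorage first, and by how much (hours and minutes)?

the second, by 1 hour 40 minutes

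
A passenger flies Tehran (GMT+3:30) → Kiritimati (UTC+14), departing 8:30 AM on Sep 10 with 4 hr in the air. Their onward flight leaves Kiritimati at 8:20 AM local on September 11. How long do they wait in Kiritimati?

Convert departure to UTC: 8:30 AM − 3:30 = 5:00 AM UTC on Sep 10.
Add 4 hours flight time → 9:00 AM UTC.
Kiritimati is UTC+14:00, so local arrival = 9:00 AM + 14:00 = 11:00 PM on Sep 10.
Layover = 8:20 AM − 11:00 PM (+1 day) = 9 hours 20 minutes.

9 hours 20 minutes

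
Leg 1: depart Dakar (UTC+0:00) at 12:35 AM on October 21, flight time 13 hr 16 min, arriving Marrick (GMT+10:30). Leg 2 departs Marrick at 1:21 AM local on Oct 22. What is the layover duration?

1 hour

Dakar is at UTC+0, so departure is already 12:35 AM UTC on Oct 21.
Add 13 hours and 16 minutes flight time → 1:51 PM UTC.
Marrick is UTC+10:30, so local arrival = 1:51 PM + 10:30 = 12:21 AM on Oct 22.
Layover = 1:21 AM − 12:21 AM = 1 hour.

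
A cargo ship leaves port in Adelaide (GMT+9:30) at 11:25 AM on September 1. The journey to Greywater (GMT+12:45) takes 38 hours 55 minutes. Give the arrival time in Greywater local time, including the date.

5:35 AM on Sep 3

Convert departure to UTC: 11:25 AM − 9:30 = 1:55 AM UTC on Sep 1.
Add 38 hours and 55 minutes travel time → 4:50 PM UTC (Sep 2).
Greywater is UTC+12:45, so local arrival = 4:50 PM + 12:45 = 5:35 AM on Sep 3.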